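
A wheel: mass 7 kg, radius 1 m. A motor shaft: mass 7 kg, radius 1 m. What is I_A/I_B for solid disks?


Given: M1=7 kg, R1=1 m, M2=7 kg, R2=1 m
For a disk: I = (1/2)*M*R^2, so I_A/I_B = (M1*R1^2)/(M2*R2^2)
M1*R1^2 = 7*1 = 7
M2*R2^2 = 7*1 = 7
I_A/I_B = 7/7 = 1

1


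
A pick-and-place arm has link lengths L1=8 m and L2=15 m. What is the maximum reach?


Given: L1 = 8 m, L2 = 15 m
For a 2-link planar arm, max reach = L1 + L2 (fully extended)
Max reach = 8 + 15
Max reach = 23 m

23 m


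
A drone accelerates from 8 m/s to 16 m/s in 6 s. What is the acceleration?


Given: initial velocity v0 = 8 m/s, final velocity v = 16 m/s, time t = 6 s
Using a = (v - v0) / t
a = (16 - 8) / 6
a = 8 / 6
a = 4/3 m/s^2

4/3 m/s^2


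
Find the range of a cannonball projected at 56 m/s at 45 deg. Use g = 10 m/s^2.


Given: v0 = 56 m/s, theta = 45 deg, g = 10 m/s^2
sin(2*45) = sin(90) = 1
Using R = v0^2 * sin(2*theta) / g
R = 56^2 * 1 / 10
R = 3136 / 10
R = 1568/5 m

1568/5 m


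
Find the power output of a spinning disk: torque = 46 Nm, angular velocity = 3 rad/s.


Given: tau = 46 Nm, omega = 3 rad/s
Using P = tau * omega
P = 46 * 3
P = 138 W

138 W


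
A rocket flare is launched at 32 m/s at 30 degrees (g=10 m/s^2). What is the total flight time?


Given: v0 = 32 m/s, theta = 30 deg, g = 10 m/s^2
sin(30) = 1/2
Using T = 2*v0*sin(theta) / g
T = 2*32*1/2 / 10
T = 32 / 10
T = 16/5 s

16/5 s


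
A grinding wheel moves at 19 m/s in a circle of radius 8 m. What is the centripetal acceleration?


Given: v = 19 m/s, r = 8 m
Using a_c = v^2 / r
a_c = 19^2 / 8
a_c = 361 / 8
a_c = 361/8 m/s^2

361/8 m/s^2


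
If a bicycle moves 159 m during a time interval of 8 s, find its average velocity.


Given: distance d = 159 m, time t = 8 s
Using v = d / t
v = 159 / 8
v = 159/8 m/s

159/8 m/s


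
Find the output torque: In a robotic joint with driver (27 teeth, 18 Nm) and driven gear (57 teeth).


Given: N1 = 27, N2 = 57, T1 = 18 Nm
Using T2/T1 = N2/N1
T2 = T1 * N2 / N1
T2 = 18 * 57 / 27
T2 = 1026 / 27
T2 = 38 Nm

38 Nm


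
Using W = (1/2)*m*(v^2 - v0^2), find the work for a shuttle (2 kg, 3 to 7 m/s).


Given: m = 2 kg, v0 = 3 m/s, v = 7 m/s
Using W = (1/2)*m*(v^2 - v0^2)
v^2 = 7^2 = 49
v0^2 = 3^2 = 9
v^2 - v0^2 = 49 - 9 = 40
W = (1/2)*2*40 = 40 J

40 J


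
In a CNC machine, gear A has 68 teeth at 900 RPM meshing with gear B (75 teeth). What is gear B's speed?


Given: N1 = 68 teeth, w1 = 900 RPM, N2 = 75 teeth
Using N1*w1 = N2*w2
w2 = N1*w1 / N2
w2 = 68*900 / 75
w2 = 61200 / 75
w2 = 816 RPM

816 RPM


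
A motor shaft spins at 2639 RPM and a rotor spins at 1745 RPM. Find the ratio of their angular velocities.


Given: RPM_A = 2639, RPM_B = 1745
omega = 2*pi*RPM/60, so omega_A/omega_B = RPM_A / RPM_B
omega_A/omega_B = 2639 / 1745
omega_A/omega_B = 2639/1745

2639/1745


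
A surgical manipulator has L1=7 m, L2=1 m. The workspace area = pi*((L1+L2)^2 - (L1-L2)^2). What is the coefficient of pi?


Given: L1 = 7, L2 = 1
(L1+L2)^2 = (8)^2 = 64
(L1-L2)^2 = (6)^2 = 36
Difference = 64 - 36 = 28
This equals 4*L1*L2 = 4*7*1 = 28
Workspace area = 28*pi

28


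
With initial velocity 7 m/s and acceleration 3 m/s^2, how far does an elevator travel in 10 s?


Given: v0 = 7 m/s, a = 3 m/s^2, t = 10 s
Using s = v0*t + (1/2)*a*t^2
s = 7*10 + (1/2)*3*10^2
s = 70 + (1/2)*300
s = 70 + 150
s = 220

220 m


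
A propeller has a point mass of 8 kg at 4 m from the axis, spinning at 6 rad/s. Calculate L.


Given: m = 8 kg, r = 4 m, omega = 6 rad/s
For a point mass: I = m*r^2
I = 8*4^2 = 8*16 = 128
L = I*omega = 128*6
L = 768 kg*m^2/s

768 kg*m^2/s


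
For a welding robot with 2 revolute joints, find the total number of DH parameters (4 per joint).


Given: 2 joints, 4 DH parameters per joint (d, theta, a, alpha)
Total DH parameters = number_of_joints * 4
Total = 2 * 4
Total = 8

8


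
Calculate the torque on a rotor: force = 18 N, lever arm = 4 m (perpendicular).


Given: F = 18 N, r = 4 m, angle = 90 deg (perpendicular)
Using tau = F * r * sin(90)
sin(90) = 1
tau = 18 * 4 * 1
tau = 72 Nm

72 Nm


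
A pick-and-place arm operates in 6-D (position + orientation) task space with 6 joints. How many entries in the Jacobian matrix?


Given: task space dimension = 6, joints = 6
Jacobian is a 6 x 6 matrix
Total entries = rows * columns
Total = 6 * 6
Total = 36

36


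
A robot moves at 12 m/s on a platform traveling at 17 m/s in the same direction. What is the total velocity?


Given: object velocity = 12 m/s, platform velocity = 17 m/s (same direction)
Using classical velocity addition: v_total = v_object + v_platform
v_total = 12 + 17
v_total = 29 m/s

29 m/s


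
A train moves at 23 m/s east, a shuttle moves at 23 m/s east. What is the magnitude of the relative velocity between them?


Given: v_A = 23 m/s east, v_B = 23 m/s east
Both move in the same direction; relative speed = |v_A - v_B|
|23 - 23| = |0|
= 0 m/s

0 m/s


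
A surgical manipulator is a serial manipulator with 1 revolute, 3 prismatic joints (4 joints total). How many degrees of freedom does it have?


Given: serial robot with 1 revolute, 3 prismatic joints
DOF contribution per joint type: revolute=1, prismatic=1, spherical=3, fixed=0
DOF = 1*1 + 3*1
DOF = 4

4


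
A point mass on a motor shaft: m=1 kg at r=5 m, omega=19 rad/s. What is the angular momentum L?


Given: m = 1 kg, r = 5 m, omega = 19 rad/s
For a point mass: I = m*r^2
I = 1*5^2 = 1*25 = 25
L = I*omega = 25*19
L = 475 kg*m^2/s

475 kg*m^2/s


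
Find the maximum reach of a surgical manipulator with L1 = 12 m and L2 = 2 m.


Given: L1 = 12 m, L2 = 2 m
For a 2-link planar arm, max reach = L1 + L2 (fully extended)
Max reach = 12 + 2
Max reach = 14 m

14 m


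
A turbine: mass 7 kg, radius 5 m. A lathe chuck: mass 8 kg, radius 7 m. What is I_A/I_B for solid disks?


Given: M1=7 kg, R1=5 m, M2=8 kg, R2=7 m
For a disk: I = (1/2)*M*R^2, so I_A/I_B = (M1*R1^2)/(M2*R2^2)
M1*R1^2 = 7*25 = 175
M2*R2^2 = 8*49 = 392
I_A/I_B = 175/392 = 25/56

25/56


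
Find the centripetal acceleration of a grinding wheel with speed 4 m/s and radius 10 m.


Given: v = 4 m/s, r = 10 m
Using a_c = v^2 / r
a_c = 4^2 / 10
a_c = 16 / 10
a_c = 8/5 m/s^2

8/5 m/s^2


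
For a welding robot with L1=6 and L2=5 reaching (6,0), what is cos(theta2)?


Given: L1 = 6, L2 = 5, target (x, y) = (6, 0)
Using cos(theta2) = (x^2 + y^2 - L1^2 - L2^2) / (2*L1*L2)
x^2 + y^2 = 6^2 + 0 = 36
L1^2 + L2^2 = 36 + 25 = 61
Numerator = 36 - 61 = -25
Denominator = 2*6*5 = 60
cos(theta2) = -25/60 = -5/12

-5/12


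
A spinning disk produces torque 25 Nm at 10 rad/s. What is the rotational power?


Given: tau = 25 Nm, omega = 10 rad/s
Using P = tau * omega
P = 25 * 10
P = 250 W

250 W


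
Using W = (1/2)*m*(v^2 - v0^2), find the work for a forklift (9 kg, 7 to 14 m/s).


Given: m = 9 kg, v0 = 7 m/s, v = 14 m/s
Using W = (1/2)*m*(v^2 - v0^2)
v^2 = 14^2 = 196
v0^2 = 7^2 = 49
v^2 - v0^2 = 196 - 49 = 147
W = (1/2)*9*147 = 1323/2 J

1323/2 J


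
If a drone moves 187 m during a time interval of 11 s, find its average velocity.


Given: distance d = 187 m, time t = 11 s
Using v = d / t
v = 187 / 11
v = 17 m/s

17 m/s


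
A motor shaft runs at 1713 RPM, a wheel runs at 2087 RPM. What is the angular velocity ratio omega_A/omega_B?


Given: RPM_A = 1713, RPM_B = 2087
omega = 2*pi*RPM/60, so omega_A/omega_B = RPM_A / RPM_B
omega_A/omega_B = 1713 / 2087
omega_A/omega_B = 1713/2087

1713/2087


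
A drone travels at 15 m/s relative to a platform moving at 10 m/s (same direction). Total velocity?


Given: object velocity = 15 m/s, platform velocity = 10 m/s (same direction)
Using classical velocity addition: v_total = v_object + v_platform
v_total = 15 + 10
v_total = 25 m/s

25 m/s


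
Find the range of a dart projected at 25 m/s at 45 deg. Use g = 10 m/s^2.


Given: v0 = 25 m/s, theta = 45 deg, g = 10 m/s^2
sin(2*45) = sin(90) = 1
Using R = v0^2 * sin(2*theta) / g
R = 25^2 * 1 / 10
R = 625 / 10
R = 125/2 m

125/2 m


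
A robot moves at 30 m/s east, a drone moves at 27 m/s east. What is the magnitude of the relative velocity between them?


Given: v_A = 30 m/s east, v_B = 27 m/s east
Both move in the same direction; relative speed = |v_A - v_B|
|30 - 27| = |3|
= 3 m/s

3 m/s


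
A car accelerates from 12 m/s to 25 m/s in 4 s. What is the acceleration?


Given: initial velocity v0 = 12 m/s, final velocity v = 25 m/s, time t = 4 s
Using a = (v - v0) / t
a = (25 - 12) / 4
a = 13 / 4
a = 13/4 m/s^2

13/4 m/s^2


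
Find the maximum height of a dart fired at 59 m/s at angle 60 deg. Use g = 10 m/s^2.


Given: v0 = 59 m/s, theta = 60 deg, g = 10 m/s^2
sin^2(60) = 3/4
Using H = v0^2 * sin^2(theta) / (2*g)
H = 59^2 * 3/4 / (2*10)
H = 3481 * 3/4 / 20
H = 10443/4 / 20
H = 10443/80 m

10443/80 m


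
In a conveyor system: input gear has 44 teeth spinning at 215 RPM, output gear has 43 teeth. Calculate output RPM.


Given: N1 = 44 teeth, w1 = 215 RPM, N2 = 43 teeth
Using N1*w1 = N2*w2
w2 = N1*w1 / N2
w2 = 44*215 / 43
w2 = 9460 / 43
w2 = 220 RPM

220 RPM


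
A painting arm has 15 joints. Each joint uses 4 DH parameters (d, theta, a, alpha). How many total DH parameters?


Given: 15 joints, 4 DH parameters per joint (d, theta, a, alpha)
Total DH parameters = number_of_joints * 4
Total = 15 * 4
Total = 60

60


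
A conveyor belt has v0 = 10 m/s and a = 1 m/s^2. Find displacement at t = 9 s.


Given: v0 = 10 m/s, a = 1 m/s^2, t = 9 s
Using s = v0*t + (1/2)*a*t^2
s = 10*9 + (1/2)*1*9^2
s = 90 + (1/2)*81
s = 90 + 81/2
s = 261/2

261/2 m


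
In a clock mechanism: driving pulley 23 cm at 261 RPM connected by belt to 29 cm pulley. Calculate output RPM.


Given: D1 = 23 cm, w1 = 261 RPM, D2 = 29 cm
Using D1*w1 = D2*w2
w2 = D1*w1 / D2
w2 = 23*261 / 29
w2 = 6003 / 29
w2 = 207 RPM

207 RPM


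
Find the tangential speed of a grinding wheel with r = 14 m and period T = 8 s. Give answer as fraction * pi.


Given: radius r = 14 m, period T = 8 s
Using v = 2*pi*r / T
v = 2*pi*14 / 8
v = 28*pi / 8
v = 7/2*pi m/s

7/2*pi m/s


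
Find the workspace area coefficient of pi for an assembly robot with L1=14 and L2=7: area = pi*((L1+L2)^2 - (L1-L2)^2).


Given: L1 = 14, L2 = 7
(L1+L2)^2 = (21)^2 = 441
(L1-L2)^2 = (7)^2 = 49
Difference = 441 - 49 = 392
This equals 4*L1*L2 = 4*14*7 = 392
Workspace area = 392*pi

392


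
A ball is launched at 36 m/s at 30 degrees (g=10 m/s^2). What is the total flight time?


Given: v0 = 36 m/s, theta = 30 deg, g = 10 m/s^2
sin(30) = 1/2
Using T = 2*v0*sin(theta) / g
T = 2*36*1/2 / 10
T = 36 / 10
T = 18/5 s

18/5 s


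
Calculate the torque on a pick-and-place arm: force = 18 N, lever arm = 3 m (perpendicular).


Given: F = 18 N, r = 3 m, angle = 90 deg (perpendicular)
Using tau = F * r * sin(90)
sin(90) = 1
tau = 18 * 3 * 1
tau = 54 Nm

54 Nm


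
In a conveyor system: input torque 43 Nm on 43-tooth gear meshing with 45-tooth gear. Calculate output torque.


Given: N1 = 43, N2 = 45, T1 = 43 Nm
Using T2/T1 = N2/N1
T2 = T1 * N2 / N1
T2 = 43 * 45 / 43
T2 = 1935 / 43
T2 = 45 Nm

45 Nm


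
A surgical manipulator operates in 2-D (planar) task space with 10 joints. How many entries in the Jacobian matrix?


Given: task space dimension = 2, joints = 10
Jacobian is a 2 x 10 matrix
Total entries = rows * columns
Total = 2 * 10
Total = 20

20


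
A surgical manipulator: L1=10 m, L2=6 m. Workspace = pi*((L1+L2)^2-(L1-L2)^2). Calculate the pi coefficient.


Given: L1 = 10, L2 = 6
(L1+L2)^2 = (16)^2 = 256
(L1-L2)^2 = (4)^2 = 16
Difference = 256 - 16 = 240
This equals 4*L1*L2 = 4*10*6 = 240
Workspace area = 240*pi

240


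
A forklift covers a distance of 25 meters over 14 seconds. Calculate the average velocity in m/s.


Given: distance d = 25 m, time t = 14 s
Using v = d / t
v = 25 / 14
v = 25/14 m/s

25/14 m/s


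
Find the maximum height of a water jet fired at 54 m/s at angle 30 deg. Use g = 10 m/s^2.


Given: v0 = 54 m/s, theta = 30 deg, g = 10 m/s^2
sin^2(30) = 1/4
Using H = v0^2 * sin^2(theta) / (2*g)
H = 54^2 * 1/4 / (2*10)
H = 2916 * 1/4 / 20
H = 729 / 20
H = 729/20 m

729/20 m


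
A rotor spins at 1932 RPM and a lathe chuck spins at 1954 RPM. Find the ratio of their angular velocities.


Given: RPM_A = 1932, RPM_B = 1954
omega = 2*pi*RPM/60, so omega_A/omega_B = RPM_A / RPM_B
omega_A/omega_B = 1932 / 1954
omega_A/omega_B = 966/977

966/977


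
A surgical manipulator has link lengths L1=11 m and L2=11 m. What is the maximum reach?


Given: L1 = 11 m, L2 = 11 m
For a 2-link planar arm, max reach = L1 + L2 (fully extended)
Max reach = 11 + 11
Max reach = 22 m

22 m


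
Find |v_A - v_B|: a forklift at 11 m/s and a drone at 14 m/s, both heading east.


Given: v_A = 11 m/s east, v_B = 14 m/s east
Both move in the same direction; relative speed = |v_A - v_B|
|11 - 14| = |-3|
= 3 m/s

3 m/s


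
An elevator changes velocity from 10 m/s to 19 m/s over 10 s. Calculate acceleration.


Given: initial velocity v0 = 10 m/s, final velocity v = 19 m/s, time t = 10 s
Using a = (v - v0) / t
a = (19 - 10) / 10
a = 9 / 10
a = 9/10 m/s^2

9/10 m/s^2


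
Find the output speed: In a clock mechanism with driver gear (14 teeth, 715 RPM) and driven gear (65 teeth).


Given: N1 = 14 teeth, w1 = 715 RPM, N2 = 65 teeth
Using N1*w1 = N2*w2
w2 = N1*w1 / N2
w2 = 14*715 / 65
w2 = 10010 / 65
w2 = 154 RPM

154 RPM


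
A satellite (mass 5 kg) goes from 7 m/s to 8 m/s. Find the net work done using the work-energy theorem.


Given: m = 5 kg, v0 = 7 m/s, v = 8 m/s
Using W = (1/2)*m*(v^2 - v0^2)
v^2 = 8^2 = 64
v0^2 = 7^2 = 49
v^2 - v0^2 = 64 - 49 = 15
W = (1/2)*5*15 = 75/2 J

75/2 J


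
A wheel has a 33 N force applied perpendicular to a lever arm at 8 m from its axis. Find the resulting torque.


Given: F = 33 N, r = 8 m, angle = 90 deg (perpendicular)
Using tau = F * r * sin(90)
sin(90) = 1
tau = 33 * 8 * 1
tau = 264 Nm

264 Nm


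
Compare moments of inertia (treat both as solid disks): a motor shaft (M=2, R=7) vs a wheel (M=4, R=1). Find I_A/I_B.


Given: M1=2 kg, R1=7 m, M2=4 kg, R2=1 m
For a disk: I = (1/2)*M*R^2, so I_A/I_B = (M1*R1^2)/(M2*R2^2)
M1*R1^2 = 2*49 = 98
M2*R2^2 = 4*1 = 4
I_A/I_B = 98/4 = 49/2

49/2


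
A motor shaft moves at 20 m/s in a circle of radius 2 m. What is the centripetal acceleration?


Given: v = 20 m/s, r = 2 m
Using a_c = v^2 / r
a_c = 20^2 / 2
a_c = 400 / 2
a_c = 200 m/s^2

200 m/s^2


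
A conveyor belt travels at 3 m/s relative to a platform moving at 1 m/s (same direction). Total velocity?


Given: object velocity = 3 m/s, platform velocity = 1 m/s (same direction)
Using classical velocity addition: v_total = v_object + v_platform
v_total = 3 + 1
v_total = 4 m/s

4 m/s


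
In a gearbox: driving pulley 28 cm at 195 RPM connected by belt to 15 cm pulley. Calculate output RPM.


Given: D1 = 28 cm, w1 = 195 RPM, D2 = 15 cm
Using D1*w1 = D2*w2
w2 = D1*w1 / D2
w2 = 28*195 / 15
w2 = 5460 / 15
w2 = 364 RPM

364 RPM


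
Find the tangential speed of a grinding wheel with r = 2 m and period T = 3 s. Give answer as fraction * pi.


Given: radius r = 2 m, period T = 3 s
Using v = 2*pi*r / T
v = 2*pi*2 / 3
v = 4*pi / 3
v = 4/3*pi m/s

4/3*pi m/s


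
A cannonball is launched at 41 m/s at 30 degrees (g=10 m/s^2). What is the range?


Given: v0 = 41 m/s, theta = 30 deg, g = 10 m/s^2
sin(2*30) = sin(60) = sqrt(3)/2
Using R = v0^2 * sin(2*theta) / g
R = 41^2 * (sqrt(3)/2) / 10
R = 1681 * sqrt(3) / 20
R = 1681/20*sqrt(3) m

1681/20*sqrt(3) m


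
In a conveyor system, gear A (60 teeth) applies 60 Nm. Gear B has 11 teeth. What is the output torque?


Given: N1 = 60, N2 = 11, T1 = 60 Nm
Using T2/T1 = N2/N1
T2 = T1 * N2 / N1
T2 = 60 * 11 / 60
T2 = 660 / 60
T2 = 11 Nm

11 Nm


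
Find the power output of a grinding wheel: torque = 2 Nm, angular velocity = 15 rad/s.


Given: tau = 2 Nm, omega = 15 rad/s
Using P = tau * omega
P = 2 * 15
P = 30 W

30 W


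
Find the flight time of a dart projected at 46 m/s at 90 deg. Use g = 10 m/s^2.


Given: v0 = 46 m/s, theta = 90 deg, g = 10 m/s^2
sin(90) = 1
Using T = 2*v0*sin(theta) / g
T = 2*46*1 / 10
T = 92 / 10
T = 46/5 s

46/5 s


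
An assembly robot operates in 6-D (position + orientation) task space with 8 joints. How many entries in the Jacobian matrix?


Given: task space dimension = 6, joints = 8
Jacobian is a 6 x 8 matrix
Total entries = rows * columns
Total = 6 * 8
Total = 48

48


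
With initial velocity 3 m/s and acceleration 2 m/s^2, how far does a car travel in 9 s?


Given: v0 = 3 m/s, a = 2 m/s^2, t = 9 s
Using s = v0*t + (1/2)*a*t^2
s = 3*9 + (1/2)*2*9^2
s = 27 + (1/2)*162
s = 27 + 81
s = 108

108 m


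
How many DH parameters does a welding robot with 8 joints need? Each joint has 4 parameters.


Given: 8 joints, 4 DH parameters per joint (d, theta, a, alpha)
Total DH parameters = number_of_joints * 4
Total = 8 * 4
Total = 32

32


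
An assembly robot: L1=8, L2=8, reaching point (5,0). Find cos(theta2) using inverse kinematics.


Given: L1 = 8, L2 = 8, target (x, y) = (5, 0)
Using cos(theta2) = (x^2 + y^2 - L1^2 - L2^2) / (2*L1*L2)
x^2 + y^2 = 5^2 + 0 = 25
L1^2 + L2^2 = 64 + 64 = 128
Numerator = 25 - 128 = -103
Denominator = 2*8*8 = 128
cos(theta2) = -103/128 = -103/128

-103/128


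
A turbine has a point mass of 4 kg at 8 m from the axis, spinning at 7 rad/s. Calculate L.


Given: m = 4 kg, r = 8 m, omega = 7 rad/s
For a point mass: I = m*r^2
I = 4*8^2 = 4*64 = 256
L = I*omega = 256*7
L = 1792 kg*m^2/s

1792 kg*m^2/s


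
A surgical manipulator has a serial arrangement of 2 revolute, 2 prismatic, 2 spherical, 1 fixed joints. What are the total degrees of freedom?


Given: serial robot with 2 revolute, 2 prismatic, 2 spherical, 1 fixed joints
DOF contribution per joint type: revolute=1, prismatic=1, spherical=3, fixed=0
DOF = 2*1 + 2*1 + 2*3 + 1*0
DOF = 10

10


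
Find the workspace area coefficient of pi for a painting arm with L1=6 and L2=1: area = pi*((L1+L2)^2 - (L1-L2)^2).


Given: L1 = 6, L2 = 1
(L1+L2)^2 = (7)^2 = 49
(L1-L2)^2 = (5)^2 = 25
Difference = 49 - 25 = 24
This equals 4*L1*L2 = 4*6*1 = 24
Workspace area = 24*pi

24


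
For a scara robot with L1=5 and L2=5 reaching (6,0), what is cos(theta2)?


Given: L1 = 5, L2 = 5, target (x, y) = (6, 0)
Using cos(theta2) = (x^2 + y^2 - L1^2 - L2^2) / (2*L1*L2)
x^2 + y^2 = 6^2 + 0 = 36
L1^2 + L2^2 = 25 + 25 = 50
Numerator = 36 - 50 = -14
Denominator = 2*5*5 = 50
cos(theta2) = -14/50 = -7/25

-7/25


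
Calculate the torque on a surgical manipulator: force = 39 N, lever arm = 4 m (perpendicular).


Given: F = 39 N, r = 4 m, angle = 90 deg (perpendicular)
Using tau = F * r * sin(90)
sin(90) = 1
tau = 39 * 4 * 1
tau = 156 Nm

156 Nm


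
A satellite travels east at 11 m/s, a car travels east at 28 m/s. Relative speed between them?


Given: v_A = 11 m/s east, v_B = 28 m/s east
Both move in the same direction; relative speed = |v_A - v_B|
|11 - 28| = |-17|
= 17 m/s

17 m/s


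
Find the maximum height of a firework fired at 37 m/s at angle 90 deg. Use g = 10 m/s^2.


Given: v0 = 37 m/s, theta = 90 deg, g = 10 m/s^2
sin^2(90) = 1
Using H = v0^2 * sin^2(theta) / (2*g)
H = 37^2 * 1 / (2*10)
H = 1369 * 1 / 20
H = 1369 / 20
H = 1369/20 m

1369/20 m


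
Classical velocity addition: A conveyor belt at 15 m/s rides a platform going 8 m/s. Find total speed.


Given: object velocity = 15 m/s, platform velocity = 8 m/s (same direction)
Using classical velocity addition: v_total = v_object + v_platform
v_total = 15 + 8
v_total = 23 m/s

23 m/s


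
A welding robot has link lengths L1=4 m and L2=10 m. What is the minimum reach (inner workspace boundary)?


Given: L1 = 4 m, L2 = 10 m
For a 2-link planar arm, min reach = |L1 - L2| (second link folded back)
Min reach = |4 - 10|
Min reach = 6 m

6 m


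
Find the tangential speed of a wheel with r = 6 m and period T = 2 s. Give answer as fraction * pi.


Given: radius r = 6 m, period T = 2 s
Using v = 2*pi*r / T
v = 2*pi*6 / 2
v = 12*pi / 2
v = 6*pi m/s

6*pi m/s


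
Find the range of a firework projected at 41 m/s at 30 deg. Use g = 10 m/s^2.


Given: v0 = 41 m/s, theta = 30 deg, g = 10 m/s^2
sin(2*30) = sin(60) = sqrt(3)/2
Using R = v0^2 * sin(2*theta) / g
R = 41^2 * (sqrt(3)/2) / 10
R = 1681 * sqrt(3) / 20
R = 1681/20*sqrt(3) m

1681/20*sqrt(3) m


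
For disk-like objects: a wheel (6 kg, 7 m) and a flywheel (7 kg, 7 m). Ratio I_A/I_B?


Given: M1=6 kg, R1=7 m, M2=7 kg, R2=7 m
For a disk: I = (1/2)*M*R^2, so I_A/I_B = (M1*R1^2)/(M2*R2^2)
M1*R1^2 = 6*49 = 294
M2*R2^2 = 7*49 = 343
I_A/I_B = 294/343 = 6/7

6/7


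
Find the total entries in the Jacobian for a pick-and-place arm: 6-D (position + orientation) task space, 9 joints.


Given: task space dimension = 6, joints = 9
Jacobian is a 6 x 9 matrix
Total entries = rows * columns
Total = 6 * 9
Total = 54

54


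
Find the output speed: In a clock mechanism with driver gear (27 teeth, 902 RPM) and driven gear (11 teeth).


Given: N1 = 27 teeth, w1 = 902 RPM, N2 = 11 teeth
Using N1*w1 = N2*w2
w2 = N1*w1 / N2
w2 = 27*902 / 11
w2 = 24354 / 11
w2 = 2214 RPM

2214 RPM


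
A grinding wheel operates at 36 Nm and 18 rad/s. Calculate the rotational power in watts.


Given: tau = 36 Nm, omega = 18 rad/s
Using P = tau * omega
P = 36 * 18
P = 648 W

648 W


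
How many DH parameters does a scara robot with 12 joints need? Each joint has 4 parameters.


Given: 12 joints, 4 DH parameters per joint (d, theta, a, alpha)
Total DH parameters = number_of_joints * 4
Total = 12 * 4
Total = 48

48


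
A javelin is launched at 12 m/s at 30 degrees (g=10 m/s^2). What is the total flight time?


Given: v0 = 12 m/s, theta = 30 deg, g = 10 m/s^2
sin(30) = 1/2
Using T = 2*v0*sin(theta) / g
T = 2*12*1/2 / 10
T = 12 / 10
T = 6/5 s

6/5 s


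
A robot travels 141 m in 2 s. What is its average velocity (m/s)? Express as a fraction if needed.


Given: distance d = 141 m, time t = 2 s
Using v = d / t
v = 141 / 2
v = 141/2 m/s

141/2 m/s


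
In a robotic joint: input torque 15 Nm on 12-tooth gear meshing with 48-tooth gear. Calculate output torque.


Given: N1 = 12, N2 = 48, T1 = 15 Nm
Using T2/T1 = N2/N1
T2 = T1 * N2 / N1
T2 = 15 * 48 / 12
T2 = 720 / 12
T2 = 60 Nm

60 Nm


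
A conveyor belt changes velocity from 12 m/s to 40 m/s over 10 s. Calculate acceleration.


Given: initial velocity v0 = 12 m/s, final velocity v = 40 m/s, time t = 10 s
Using a = (v - v0) / t
a = (40 - 12) / 10
a = 28 / 10
a = 14/5 m/s^2

14/5 m/s^2


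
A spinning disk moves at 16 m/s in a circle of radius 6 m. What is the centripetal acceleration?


Given: v = 16 m/s, r = 6 m
Using a_c = v^2 / r
a_c = 16^2 / 6
a_c = 256 / 6
a_c = 128/3 m/s^2

128/3 m/s^2


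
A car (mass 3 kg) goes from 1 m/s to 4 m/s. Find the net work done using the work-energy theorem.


Given: m = 3 kg, v0 = 1 m/s, v = 4 m/s
Using W = (1/2)*m*(v^2 - v0^2)
v^2 = 4^2 = 16
v0^2 = 1^2 = 1
v^2 - v0^2 = 16 - 1 = 15
W = (1/2)*3*15 = 45/2 J

45/2 J


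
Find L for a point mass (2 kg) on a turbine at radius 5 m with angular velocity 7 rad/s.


Given: m = 2 kg, r = 5 m, omega = 7 rad/s
For a point mass: I = m*r^2
I = 2*5^2 = 2*25 = 50
L = I*omega = 50*7
L = 350 kg*m^2/s

350 kg*m^2/s


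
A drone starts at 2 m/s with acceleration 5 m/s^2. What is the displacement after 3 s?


Given: v0 = 2 m/s, a = 5 m/s^2, t = 3 s
Using s = v0*t + (1/2)*a*t^2
s = 2*3 + (1/2)*5*3^2
s = 6 + (1/2)*45
s = 6 + 45/2
s = 57/2

57/2 m


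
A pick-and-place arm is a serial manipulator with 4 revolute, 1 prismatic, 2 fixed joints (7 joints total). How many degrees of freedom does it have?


Given: serial robot with 4 revolute, 1 prismatic, 2 fixed joints
DOF contribution per joint type: revolute=1, prismatic=1, spherical=3, fixed=0
DOF = 4*1 + 1*1 + 2*0
DOF = 5

5


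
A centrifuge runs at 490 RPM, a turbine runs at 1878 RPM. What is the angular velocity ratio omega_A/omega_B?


Given: RPM_A = 490, RPM_B = 1878
omega = 2*pi*RPM/60, so omega_A/omega_B = RPM_A / RPM_B
omega_A/omega_B = 490 / 1878
omega_A/omega_B = 245/939

245/939


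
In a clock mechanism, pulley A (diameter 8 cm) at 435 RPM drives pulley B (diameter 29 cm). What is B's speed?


Given: D1 = 8 cm, w1 = 435 RPM, D2 = 29 cm
Using D1*w1 = D2*w2
w2 = D1*w1 / D2
w2 = 8*435 / 29
w2 = 3480 / 29
w2 = 120 RPM

120 RPM


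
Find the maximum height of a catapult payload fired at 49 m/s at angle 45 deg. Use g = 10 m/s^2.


Given: v0 = 49 m/s, theta = 45 deg, g = 10 m/s^2
sin^2(45) = 1/2
Using H = v0^2 * sin^2(theta) / (2*g)
H = 49^2 * 1/2 / (2*10)
H = 2401 * 1/2 / 20
H = 2401/2 / 20
H = 2401/40 m

2401/40 m


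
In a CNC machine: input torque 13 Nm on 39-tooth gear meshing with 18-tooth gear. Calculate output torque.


Given: N1 = 39, N2 = 18, T1 = 13 Nm
Using T2/T1 = N2/N1
T2 = T1 * N2 / N1
T2 = 13 * 18 / 39
T2 = 234 / 39
T2 = 6 Nm

6 Nm


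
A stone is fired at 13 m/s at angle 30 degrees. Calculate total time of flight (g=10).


Given: v0 = 13 m/s, theta = 30 deg, g = 10 m/s^2
sin(30) = 1/2
Using T = 2*v0*sin(theta) / g
T = 2*13*1/2 / 10
T = 13 / 10
T = 13/10 s

13/10 s


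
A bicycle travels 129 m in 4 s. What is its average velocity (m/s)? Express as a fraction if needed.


Given: distance d = 129 m, time t = 4 s
Using v = d / t
v = 129 / 4
v = 129/4 m/s

129/4 m/s


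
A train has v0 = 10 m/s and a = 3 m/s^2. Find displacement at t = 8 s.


Given: v0 = 10 m/s, a = 3 m/s^2, t = 8 s
Using s = v0*t + (1/2)*a*t^2
s = 10*8 + (1/2)*3*8^2
s = 80 + (1/2)*192
s = 80 + 96
s = 176

176 m


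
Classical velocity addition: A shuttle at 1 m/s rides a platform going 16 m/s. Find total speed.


Given: object velocity = 1 m/s, platform velocity = 16 m/s (same direction)
Using classical velocity addition: v_total = v_object + v_platform
v_total = 1 + 16
v_total = 17 m/s

17 m/s


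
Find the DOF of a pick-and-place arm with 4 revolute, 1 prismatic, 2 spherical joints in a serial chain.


Given: serial robot with 4 revolute, 1 prismatic, 2 spherical joints
DOF contribution per joint type: revolute=1, prismatic=1, spherical=3, fixed=0
DOF = 4*1 + 1*1 + 2*3
DOF = 11

11


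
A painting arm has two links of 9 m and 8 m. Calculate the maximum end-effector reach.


Given: L1 = 9 m, L2 = 8 m
For a 2-link planar arm, max reach = L1 + L2 (fully extended)
Max reach = 9 + 8
Max reach = 17 m

17 m


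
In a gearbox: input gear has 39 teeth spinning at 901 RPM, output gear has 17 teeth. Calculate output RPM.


Given: N1 = 39 teeth, w1 = 901 RPM, N2 = 17 teeth
Using N1*w1 = N2*w2
w2 = N1*w1 / N2
w2 = 39*901 / 17
w2 = 35139 / 17
w2 = 2067 RPM

2067 RPM


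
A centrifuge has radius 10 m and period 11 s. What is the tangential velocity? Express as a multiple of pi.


Given: radius r = 10 m, period T = 11 s
Using v = 2*pi*r / T
v = 2*pi*10 / 11
v = 20*pi / 11
v = 20/11*pi m/s

20/11*pi m/s


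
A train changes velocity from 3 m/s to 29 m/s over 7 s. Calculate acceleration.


Given: initial velocity v0 = 3 m/s, final velocity v = 29 m/s, time t = 7 s
Using a = (v - v0) / t
a = (29 - 3) / 7
a = 26 / 7
a = 26/7 m/s^2

26/7 m/s^2


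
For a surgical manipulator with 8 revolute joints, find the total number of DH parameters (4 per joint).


Given: 8 joints, 4 DH parameters per joint (d, theta, a, alpha)
Total DH parameters = number_of_joints * 4
Total = 8 * 4
Total = 32

32


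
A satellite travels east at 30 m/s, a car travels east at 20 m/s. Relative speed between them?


Given: v_A = 30 m/s east, v_B = 20 m/s east
Both move in the same direction; relative speed = |v_A - v_B|
|30 - 20| = |10|
= 10 m/s

10 m/s


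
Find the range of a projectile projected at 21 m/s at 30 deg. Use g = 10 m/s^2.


Given: v0 = 21 m/s, theta = 30 deg, g = 10 m/s^2
sin(2*30) = sin(60) = sqrt(3)/2
Using R = v0^2 * sin(2*theta) / g
R = 21^2 * (sqrt(3)/2) / 10
R = 441 * sqrt(3) / 20
R = 441/20*sqrt(3) m

441/20*sqrt(3) m


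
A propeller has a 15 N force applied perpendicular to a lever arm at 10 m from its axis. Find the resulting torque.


Given: F = 15 N, r = 10 m, angle = 90 deg (perpendicular)
Using tau = F * r * sin(90)
sin(90) = 1
tau = 15 * 10 * 1
tau = 150 Nm

150 Nm


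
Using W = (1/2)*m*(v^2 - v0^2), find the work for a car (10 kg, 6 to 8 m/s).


Given: m = 10 kg, v0 = 6 m/s, v = 8 m/s
Using W = (1/2)*m*(v^2 - v0^2)
v^2 = 8^2 = 64
v0^2 = 6^2 = 36
v^2 - v0^2 = 64 - 36 = 28
W = (1/2)*10*28 = 140 J

140 J


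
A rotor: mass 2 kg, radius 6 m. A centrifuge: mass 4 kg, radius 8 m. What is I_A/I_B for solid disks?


Given: M1=2 kg, R1=6 m, M2=4 kg, R2=8 m
For a disk: I = (1/2)*M*R^2, so I_A/I_B = (M1*R1^2)/(M2*R2^2)
M1*R1^2 = 2*36 = 72
M2*R2^2 = 4*64 = 256
I_A/I_B = 72/256 = 9/32

9/32


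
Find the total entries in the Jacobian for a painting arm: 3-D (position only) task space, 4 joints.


Given: task space dimension = 3, joints = 4
Jacobian is a 3 x 4 matrix
Total entries = rows * columns
Total = 3 * 4
Total = 12

12


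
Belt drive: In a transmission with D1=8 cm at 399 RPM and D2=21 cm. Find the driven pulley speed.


Given: D1 = 8 cm, w1 = 399 RPM, D2 = 21 cm
Using D1*w1 = D2*w2
w2 = D1*w1 / D2
w2 = 8*399 / 21
w2 = 3192 / 21
w2 = 152 RPM

152 RPM


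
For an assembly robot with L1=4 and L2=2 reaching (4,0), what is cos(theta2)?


Given: L1 = 4, L2 = 2, target (x, y) = (4, 0)
Using cos(theta2) = (x^2 + y^2 - L1^2 - L2^2) / (2*L1*L2)
x^2 + y^2 = 4^2 + 0 = 16
L1^2 + L2^2 = 16 + 4 = 20
Numerator = 16 - 20 = -4
Denominator = 2*4*2 = 16
cos(theta2) = -4/16 = -1/4

-1/4


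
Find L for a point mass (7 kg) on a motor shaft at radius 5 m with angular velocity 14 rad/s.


Given: m = 7 kg, r = 5 m, omega = 14 rad/s
For a point mass: I = m*r^2
I = 7*5^2 = 7*25 = 175
L = I*omega = 175*14
L = 2450 kg*m^2/s

2450 kg*m^2/s


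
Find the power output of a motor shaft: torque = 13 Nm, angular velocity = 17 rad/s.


Given: tau = 13 Nm, omega = 17 rad/s
Using P = tau * omega
P = 13 * 17
P = 221 W

221 W


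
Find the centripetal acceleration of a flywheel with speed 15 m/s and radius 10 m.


Given: v = 15 m/s, r = 10 m
Using a_c = v^2 / r
a_c = 15^2 / 10
a_c = 225 / 10
a_c = 45/2 m/s^2

45/2 m/s^2


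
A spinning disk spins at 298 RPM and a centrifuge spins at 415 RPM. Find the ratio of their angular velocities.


Given: RPM_A = 298, RPM_B = 415
omega = 2*pi*RPM/60, so omega_A/omega_B = RPM_A / RPM_B
omega_A/omega_B = 298 / 415
omega_A/omega_B = 298/415

298/415


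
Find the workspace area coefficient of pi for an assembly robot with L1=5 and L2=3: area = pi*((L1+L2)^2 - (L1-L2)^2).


Given: L1 = 5, L2 = 3
(L1+L2)^2 = (8)^2 = 64
(L1-L2)^2 = (2)^2 = 4
Difference = 64 - 4 = 60
This equals 4*L1*L2 = 4*5*3 = 60
Workspace area = 60*pi

60


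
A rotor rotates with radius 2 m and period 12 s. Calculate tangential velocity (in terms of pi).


Given: radius r = 2 m, period T = 12 s
Using v = 2*pi*r / T
v = 2*pi*2 / 12
v = 4*pi / 12
v = 1/3*pi m/s

1/3*pi m/s


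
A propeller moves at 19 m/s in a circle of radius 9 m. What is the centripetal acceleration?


Given: v = 19 m/s, r = 9 m
Using a_c = v^2 / r
a_c = 19^2 / 9
a_c = 361 / 9
a_c = 361/9 m/s^2

361/9 m/s^2


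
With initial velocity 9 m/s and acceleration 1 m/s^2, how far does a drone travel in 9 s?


Given: v0 = 9 m/s, a = 1 m/s^2, t = 9 s
Using s = v0*t + (1/2)*a*t^2
s = 9*9 + (1/2)*1*9^2
s = 81 + (1/2)*81
s = 81 + 81/2
s = 243/2

243/2 m


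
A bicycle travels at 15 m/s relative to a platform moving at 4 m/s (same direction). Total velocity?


Given: object velocity = 15 m/s, platform velocity = 4 m/s (same direction)
Using classical velocity addition: v_total = v_object + v_platform
v_total = 15 + 4
v_total = 19 m/s

19 m/s


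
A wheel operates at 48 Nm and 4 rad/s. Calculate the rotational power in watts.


Given: tau = 48 Nm, omega = 4 rad/s
Using P = tau * omega
P = 48 * 4
P = 192 W

192 W


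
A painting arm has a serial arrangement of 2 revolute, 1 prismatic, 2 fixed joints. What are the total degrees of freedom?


Given: serial robot with 2 revolute, 1 prismatic, 2 fixed joints
DOF contribution per joint type: revolute=1, prismatic=1, spherical=3, fixed=0
DOF = 2*1 + 1*1 + 2*0
DOF = 3

3


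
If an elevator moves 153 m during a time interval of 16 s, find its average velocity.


Given: distance d = 153 m, time t = 16 s
Using v = d / t
v = 153 / 16
v = 153/16 m/s

153/16 m/s


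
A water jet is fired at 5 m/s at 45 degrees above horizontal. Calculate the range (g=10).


Given: v0 = 5 m/s, theta = 45 deg, g = 10 m/s^2
sin(2*45) = sin(90) = 1
Using R = v0^2 * sin(2*theta) / g
R = 5^2 * 1 / 10
R = 25 / 10
R = 5/2 m

5/2 m


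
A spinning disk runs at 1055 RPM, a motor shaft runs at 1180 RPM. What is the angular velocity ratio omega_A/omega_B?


Given: RPM_A = 1055, RPM_B = 1180
omega = 2*pi*RPM/60, so omega_A/omega_B = RPM_A / RPM_B
omega_A/omega_B = 1055 / 1180
omega_A/omega_B = 211/236

211/236


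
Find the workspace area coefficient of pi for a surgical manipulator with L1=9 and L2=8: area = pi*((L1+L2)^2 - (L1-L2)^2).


Given: L1 = 9, L2 = 8
(L1+L2)^2 = (17)^2 = 289
(L1-L2)^2 = (1)^2 = 1
Difference = 289 - 1 = 288
This equals 4*L1*L2 = 4*9*8 = 288
Workspace area = 288*pi

288


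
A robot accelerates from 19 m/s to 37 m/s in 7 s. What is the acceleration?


Given: initial velocity v0 = 19 m/s, final velocity v = 37 m/s, time t = 7 s
Using a = (v - v0) / t
a = (37 - 19) / 7
a = 18 / 7
a = 18/7 m/s^2

18/7 m/s^2


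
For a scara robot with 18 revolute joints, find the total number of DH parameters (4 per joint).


Given: 18 joints, 4 DH parameters per joint (d, theta, a, alpha)
Total DH parameters = number_of_joints * 4
Total = 18 * 4
Total = 72

72


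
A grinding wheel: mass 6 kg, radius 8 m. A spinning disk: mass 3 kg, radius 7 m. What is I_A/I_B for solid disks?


Given: M1=6 kg, R1=8 m, M2=3 kg, R2=7 m
For a disk: I = (1/2)*M*R^2, so I_A/I_B = (M1*R1^2)/(M2*R2^2)
M1*R1^2 = 6*64 = 384
M2*R2^2 = 3*49 = 147
I_A/I_B = 384/147 = 128/49

128/49


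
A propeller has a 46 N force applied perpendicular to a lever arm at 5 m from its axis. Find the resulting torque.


Given: F = 46 N, r = 5 m, angle = 90 deg (perpendicular)
Using tau = F * r * sin(90)
sin(90) = 1
tau = 46 * 5 * 1
tau = 230 Nm

230 Nm


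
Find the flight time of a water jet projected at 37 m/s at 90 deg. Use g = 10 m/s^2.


Given: v0 = 37 m/s, theta = 90 deg, g = 10 m/s^2
sin(90) = 1
Using T = 2*v0*sin(theta) / g
T = 2*37*1 / 10
T = 74 / 10
T = 37/5 s

37/5 s


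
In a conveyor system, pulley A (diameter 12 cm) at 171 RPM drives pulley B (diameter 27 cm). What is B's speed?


Given: D1 = 12 cm, w1 = 171 RPM, D2 = 27 cm
Using D1*w1 = D2*w2
w2 = D1*w1 / D2
w2 = 12*171 / 27
w2 = 2052 / 27
w2 = 76 RPM

76 RPM


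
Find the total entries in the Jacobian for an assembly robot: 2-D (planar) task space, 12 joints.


Given: task space dimension = 2, joints = 12
Jacobian is a 2 x 12 matrix
Total entries = rows * columns
Total = 2 * 12
Total = 24

24


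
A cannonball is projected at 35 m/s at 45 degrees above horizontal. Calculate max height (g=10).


Given: v0 = 35 m/s, theta = 45 deg, g = 10 m/s^2
sin^2(45) = 1/2
Using H = v0^2 * sin^2(theta) / (2*g)
H = 35^2 * 1/2 / (2*10)
H = 1225 * 1/2 / 20
H = 1225/2 / 20
H = 245/8 m

245/8 m


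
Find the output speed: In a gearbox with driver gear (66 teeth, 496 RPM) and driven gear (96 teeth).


Given: N1 = 66 teeth, w1 = 496 RPM, N2 = 96 teeth
Using N1*w1 = N2*w2
w2 = N1*w1 / N2
w2 = 66*496 / 96
w2 = 32736 / 96
w2 = 341 RPM

341 RPM


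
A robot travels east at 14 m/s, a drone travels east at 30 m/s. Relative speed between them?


Given: v_A = 14 m/s east, v_B = 30 m/s east
Both move in the same direction; relative speed = |v_A - v_B|
|14 - 30| = |-16|
= 16 m/s

16 m/s


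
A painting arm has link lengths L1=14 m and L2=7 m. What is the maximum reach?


Given: L1 = 14 m, L2 = 7 m
For a 2-link planar arm, max reach = L1 + L2 (fully extended)
Max reach = 14 + 7
Max reach = 21 m

21 m


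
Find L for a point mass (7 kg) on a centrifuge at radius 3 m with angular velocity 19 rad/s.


Given: m = 7 kg, r = 3 m, omega = 19 rad/s
For a point mass: I = m*r^2
I = 7*3^2 = 7*9 = 63
L = I*omega = 63*19
L = 1197 kg*m^2/s

1197 kg*m^2/s


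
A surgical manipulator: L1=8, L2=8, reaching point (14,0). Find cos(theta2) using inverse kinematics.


Given: L1 = 8, L2 = 8, target (x, y) = (14, 0)
Using cos(theta2) = (x^2 + y^2 - L1^2 - L2^2) / (2*L1*L2)
x^2 + y^2 = 14^2 + 0 = 196
L1^2 + L2^2 = 64 + 64 = 128
Numerator = 196 - 128 = 68
Denominator = 2*8*8 = 128
cos(theta2) = 68/128 = 17/32

17/32


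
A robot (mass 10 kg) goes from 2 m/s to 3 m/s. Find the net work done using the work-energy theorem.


Given: m = 10 kg, v0 = 2 m/s, v = 3 m/s
Using W = (1/2)*m*(v^2 - v0^2)
v^2 = 3^2 = 9
v0^2 = 2^2 = 4
v^2 - v0^2 = 9 - 4 = 5
W = (1/2)*10*5 = 25 J

25 J


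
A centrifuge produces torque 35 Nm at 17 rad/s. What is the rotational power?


Given: tau = 35 Nm, omega = 17 rad/s
Using P = tau * omega
P = 35 * 17
P = 595 W

595 W


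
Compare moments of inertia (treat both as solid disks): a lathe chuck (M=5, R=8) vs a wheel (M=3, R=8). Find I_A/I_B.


Given: M1=5 kg, R1=8 m, M2=3 kg, R2=8 m
For a disk: I = (1/2)*M*R^2, so I_A/I_B = (M1*R1^2)/(M2*R2^2)
M1*R1^2 = 5*64 = 320
M2*R2^2 = 3*64 = 192
I_A/I_B = 320/192 = 5/3

5/3


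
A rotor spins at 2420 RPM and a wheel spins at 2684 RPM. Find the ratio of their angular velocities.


Given: RPM_A = 2420, RPM_B = 2684
omega = 2*pi*RPM/60, so omega_A/omega_B = RPM_A / RPM_B
omega_A/omega_B = 2420 / 2684
omega_A/omega_B = 55/61

55/61


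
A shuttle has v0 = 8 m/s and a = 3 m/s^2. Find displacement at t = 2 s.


Given: v0 = 8 m/s, a = 3 m/s^2, t = 2 s
Using s = v0*t + (1/2)*a*t^2
s = 8*2 + (1/2)*3*2^2
s = 16 + (1/2)*12
s = 16 + 6
s = 22

22 m


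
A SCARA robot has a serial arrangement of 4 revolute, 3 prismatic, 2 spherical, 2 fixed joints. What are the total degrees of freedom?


Given: serial robot with 4 revolute, 3 prismatic, 2 spherical, 2 fixed joints
DOF contribution per joint type: revolute=1, prismatic=1, spherical=3, fixed=0
DOF = 4*1 + 3*1 + 2*3 + 2*0
DOF = 13

13


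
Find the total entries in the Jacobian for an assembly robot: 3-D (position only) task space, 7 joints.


Given: task space dimension = 3, joints = 7
Jacobian is a 3 x 7 matrix
Total entries = rows * columns
Total = 3 * 7
Total = 21

21


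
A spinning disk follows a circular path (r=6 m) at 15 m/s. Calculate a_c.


Given: v = 15 m/s, r = 6 m
Using a_c = v^2 / r
a_c = 15^2 / 6
a_c = 225 / 6
a_c = 75/2 m/s^2

75/2 m/s^2


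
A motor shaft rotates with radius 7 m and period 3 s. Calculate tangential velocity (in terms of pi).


Given: radius r = 7 m, period T = 3 s
Using v = 2*pi*r / T
v = 2*pi*7 / 3
v = 14*pi / 3
v = 14/3*pi m/s

14/3*pi m/s


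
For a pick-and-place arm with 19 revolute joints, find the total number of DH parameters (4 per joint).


Given: 19 joints, 4 DH parameters per joint (d, theta, a, alpha)
Total DH parameters = number_of_joints * 4
Total = 19 * 4
Total = 76

76


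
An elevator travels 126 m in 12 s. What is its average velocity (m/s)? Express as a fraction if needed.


Given: distance d = 126 m, time t = 12 s
Using v = d / t
v = 126 / 12
v = 21/2 m/s

21/2 m/s


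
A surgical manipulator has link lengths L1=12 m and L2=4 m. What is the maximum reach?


Given: L1 = 12 m, L2 = 4 m
For a 2-link planar arm, max reach = L1 + L2 (fully extended)
Max reach = 12 + 4
Max reach = 16 m

16 m


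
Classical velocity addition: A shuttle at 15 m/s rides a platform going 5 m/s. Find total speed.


Given: object velocity = 15 m/s, platform velocity = 5 m/s (same direction)
Using classical velocity addition: v_total = v_object + v_platform
v_total = 15 + 5
v_total = 20 m/s

20 m/s
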